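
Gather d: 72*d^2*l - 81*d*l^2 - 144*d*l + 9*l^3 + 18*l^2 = 72*d^2*l + d*(-81*l^2 - 144*l) + 9*l^3 + 18*l^2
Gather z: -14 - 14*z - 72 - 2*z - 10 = -16*z - 96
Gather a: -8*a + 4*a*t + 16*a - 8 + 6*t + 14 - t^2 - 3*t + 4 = a*(4*t + 8) - t^2 + 3*t + 10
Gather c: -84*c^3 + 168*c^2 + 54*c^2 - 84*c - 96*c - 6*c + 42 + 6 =-84*c^3 + 222*c^2 - 186*c + 48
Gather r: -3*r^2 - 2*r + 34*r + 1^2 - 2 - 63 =-3*r^2 + 32*r - 64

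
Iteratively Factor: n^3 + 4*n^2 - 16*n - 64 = (n - 4)*(n^2 + 8*n + 16) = (n - 4)*(n + 4)*(n + 4)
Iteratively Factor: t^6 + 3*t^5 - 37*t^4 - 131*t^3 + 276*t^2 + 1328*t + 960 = (t - 4)*(t^5 + 7*t^4 - 9*t^3 - 167*t^2 - 392*t - 240) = (t - 5)*(t - 4)*(t^4 + 12*t^3 + 51*t^2 + 88*t + 48) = (t - 5)*(t - 4)*(t + 3)*(t^3 + 9*t^2 + 24*t + 16) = (t - 5)*(t - 4)*(t + 3)*(t + 4)*(t^2 + 5*t + 4) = (t - 5)*(t - 4)*(t + 3)*(t + 4)^2*(t + 1)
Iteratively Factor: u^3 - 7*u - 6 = (u + 2)*(u^2 - 2*u - 3) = (u - 3)*(u + 2)*(u + 1)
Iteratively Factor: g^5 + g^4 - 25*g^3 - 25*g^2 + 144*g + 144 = (g - 4)*(g^4 + 5*g^3 - 5*g^2 - 45*g - 36) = (g - 4)*(g + 4)*(g^3 + g^2 - 9*g - 9) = (g - 4)*(g + 1)*(g + 4)*(g^2 - 9) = (g - 4)*(g - 3)*(g + 1)*(g + 4)*(g + 3)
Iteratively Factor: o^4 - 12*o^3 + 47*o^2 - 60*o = (o - 5)*(o^3 - 7*o^2 + 12*o) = (o - 5)*(o - 3)*(o^2 - 4*o) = o*(o - 5)*(o - 3)*(o - 4)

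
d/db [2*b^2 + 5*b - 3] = 4*b + 5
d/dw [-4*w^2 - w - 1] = -8*w - 1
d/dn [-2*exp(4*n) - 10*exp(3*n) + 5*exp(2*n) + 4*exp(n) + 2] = (-8*exp(3*n) - 30*exp(2*n) + 10*exp(n) + 4)*exp(n)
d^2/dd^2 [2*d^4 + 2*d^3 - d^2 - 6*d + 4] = 24*d^2 + 12*d - 2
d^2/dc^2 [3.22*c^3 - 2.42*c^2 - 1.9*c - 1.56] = 19.32*c - 4.84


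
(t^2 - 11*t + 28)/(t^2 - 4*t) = (t - 7)/t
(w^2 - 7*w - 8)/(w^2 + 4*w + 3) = (w - 8)/(w + 3)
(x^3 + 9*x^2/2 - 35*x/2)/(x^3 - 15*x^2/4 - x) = 2*(-2*x^2 - 9*x + 35)/(-4*x^2 + 15*x + 4)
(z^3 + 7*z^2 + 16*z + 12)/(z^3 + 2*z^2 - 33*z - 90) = (z^2 + 4*z + 4)/(z^2 - z - 30)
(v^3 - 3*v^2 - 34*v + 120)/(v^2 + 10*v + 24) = (v^2 - 9*v + 20)/(v + 4)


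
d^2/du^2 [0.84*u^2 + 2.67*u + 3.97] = 1.68000000000000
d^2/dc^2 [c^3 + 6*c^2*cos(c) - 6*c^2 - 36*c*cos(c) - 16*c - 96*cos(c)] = -6*c^2*cos(c) - 24*c*sin(c) + 36*c*cos(c) + 6*c + 72*sin(c) + 108*cos(c) - 12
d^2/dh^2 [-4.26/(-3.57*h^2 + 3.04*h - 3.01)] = (-108.586548*h^2 + 92.465856*h + 4.26*(7.14*h - 3.04)*(14.28*h - 6.08) - 91.553364)/(3.57*h^2 - 3.04*h + 3.01)^3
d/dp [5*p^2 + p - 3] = 10*p + 1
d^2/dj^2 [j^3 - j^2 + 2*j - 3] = 6*j - 2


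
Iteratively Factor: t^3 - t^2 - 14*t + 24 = (t + 4)*(t^2 - 5*t + 6) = (t - 3)*(t + 4)*(t - 2)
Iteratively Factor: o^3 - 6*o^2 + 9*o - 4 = (o - 1)*(o^2 - 5*o + 4) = (o - 4)*(o - 1)*(o - 1)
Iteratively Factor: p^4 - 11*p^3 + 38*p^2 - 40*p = (p - 5)*(p^3 - 6*p^2 + 8*p) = (p - 5)*(p - 2)*(p^2 - 4*p) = p*(p - 5)*(p - 2)*(p - 4)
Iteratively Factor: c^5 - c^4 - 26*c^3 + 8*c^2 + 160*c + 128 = (c + 1)*(c^4 - 2*c^3 - 24*c^2 + 32*c + 128) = (c - 4)*(c + 1)*(c^3 + 2*c^2 - 16*c - 32) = (c - 4)*(c + 1)*(c + 2)*(c^2 - 16) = (c - 4)^2*(c + 1)*(c + 2)*(c + 4)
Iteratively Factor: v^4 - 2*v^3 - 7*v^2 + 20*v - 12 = (v - 2)*(v^3 - 7*v + 6) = (v - 2)^2*(v^2 + 2*v - 3) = (v - 2)^2*(v - 1)*(v + 3)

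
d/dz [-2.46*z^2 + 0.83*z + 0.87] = 0.83 - 4.92*z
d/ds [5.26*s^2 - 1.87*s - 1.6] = 10.52*s - 1.87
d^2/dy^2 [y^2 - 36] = 2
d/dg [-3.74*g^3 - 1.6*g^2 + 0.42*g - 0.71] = -11.22*g^2 - 3.2*g + 0.42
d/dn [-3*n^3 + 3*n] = 3 - 9*n^2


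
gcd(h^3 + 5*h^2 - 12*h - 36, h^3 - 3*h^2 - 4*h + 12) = h^2 - h - 6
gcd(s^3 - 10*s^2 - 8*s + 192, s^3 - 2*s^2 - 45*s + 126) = s - 6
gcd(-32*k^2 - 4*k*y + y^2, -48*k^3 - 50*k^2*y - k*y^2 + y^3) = -8*k + y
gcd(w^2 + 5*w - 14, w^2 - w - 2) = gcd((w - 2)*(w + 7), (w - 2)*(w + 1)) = w - 2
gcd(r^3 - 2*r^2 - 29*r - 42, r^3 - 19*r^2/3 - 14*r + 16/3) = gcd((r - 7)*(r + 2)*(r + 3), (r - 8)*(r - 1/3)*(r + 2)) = r + 2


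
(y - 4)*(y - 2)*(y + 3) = y^3 - 3*y^2 - 10*y + 24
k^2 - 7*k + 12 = (k - 4)*(k - 3)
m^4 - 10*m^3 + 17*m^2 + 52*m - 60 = (m - 6)*(m - 5)*(m - 1)*(m + 2)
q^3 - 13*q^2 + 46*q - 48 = (q - 8)*(q - 3)*(q - 2)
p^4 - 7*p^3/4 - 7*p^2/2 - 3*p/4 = p*(p - 3)*(p + 1/4)*(p + 1)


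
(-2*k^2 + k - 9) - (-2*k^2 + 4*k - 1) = -3*k - 8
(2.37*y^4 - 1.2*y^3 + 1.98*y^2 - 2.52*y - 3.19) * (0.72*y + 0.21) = 1.7064*y^5 - 0.3663*y^4 + 1.1736*y^3 - 1.3986*y^2 - 2.826*y - 0.6699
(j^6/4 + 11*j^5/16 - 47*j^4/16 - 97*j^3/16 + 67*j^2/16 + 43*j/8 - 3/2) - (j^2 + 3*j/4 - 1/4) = j^6/4 + 11*j^5/16 - 47*j^4/16 - 97*j^3/16 + 51*j^2/16 + 37*j/8 - 5/4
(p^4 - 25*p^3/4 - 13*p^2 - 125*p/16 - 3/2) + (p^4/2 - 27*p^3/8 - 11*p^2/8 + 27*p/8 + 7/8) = 3*p^4/2 - 77*p^3/8 - 115*p^2/8 - 71*p/16 - 5/8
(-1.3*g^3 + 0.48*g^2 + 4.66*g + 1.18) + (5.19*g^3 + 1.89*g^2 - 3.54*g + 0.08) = 3.89*g^3 + 2.37*g^2 + 1.12*g + 1.26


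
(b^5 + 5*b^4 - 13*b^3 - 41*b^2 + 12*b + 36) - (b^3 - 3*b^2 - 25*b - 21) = b^5 + 5*b^4 - 14*b^3 - 38*b^2 + 37*b + 57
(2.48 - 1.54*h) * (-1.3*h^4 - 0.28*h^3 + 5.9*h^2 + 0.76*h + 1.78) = 2.002*h^5 - 2.7928*h^4 - 9.7804*h^3 + 13.4616*h^2 - 0.8564*h + 4.4144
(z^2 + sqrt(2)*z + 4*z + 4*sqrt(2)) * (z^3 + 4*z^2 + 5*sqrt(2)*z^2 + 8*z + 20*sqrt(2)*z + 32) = z^5 + 8*z^4 + 6*sqrt(2)*z^4 + 34*z^3 + 48*sqrt(2)*z^3 + 144*z^2 + 104*sqrt(2)*z^2 + 64*sqrt(2)*z + 288*z + 128*sqrt(2)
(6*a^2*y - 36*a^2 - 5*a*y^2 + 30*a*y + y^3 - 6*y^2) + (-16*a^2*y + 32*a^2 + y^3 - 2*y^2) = -10*a^2*y - 4*a^2 - 5*a*y^2 + 30*a*y + 2*y^3 - 8*y^2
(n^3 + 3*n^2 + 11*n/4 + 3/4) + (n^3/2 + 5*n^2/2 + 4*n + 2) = 3*n^3/2 + 11*n^2/2 + 27*n/4 + 11/4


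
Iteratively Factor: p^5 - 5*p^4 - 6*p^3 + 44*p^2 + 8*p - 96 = (p - 4)*(p^4 - p^3 - 10*p^2 + 4*p + 24) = (p - 4)*(p - 2)*(p^3 + p^2 - 8*p - 12) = (p - 4)*(p - 2)*(p + 2)*(p^2 - p - 6) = (p - 4)*(p - 3)*(p - 2)*(p + 2)*(p + 2)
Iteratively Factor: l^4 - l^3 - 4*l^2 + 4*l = (l + 2)*(l^3 - 3*l^2 + 2*l) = (l - 2)*(l + 2)*(l^2 - l) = (l - 2)*(l - 1)*(l + 2)*(l)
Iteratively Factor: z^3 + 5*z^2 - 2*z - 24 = (z - 2)*(z^2 + 7*z + 12) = (z - 2)*(z + 4)*(z + 3)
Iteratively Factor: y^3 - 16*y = (y)*(y^2 - 16) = y*(y - 4)*(y + 4)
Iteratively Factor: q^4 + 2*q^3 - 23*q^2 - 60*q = (q)*(q^3 + 2*q^2 - 23*q - 60) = q*(q + 4)*(q^2 - 2*q - 15) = q*(q + 3)*(q + 4)*(q - 5)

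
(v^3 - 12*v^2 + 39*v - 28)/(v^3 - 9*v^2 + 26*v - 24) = (v^2 - 8*v + 7)/(v^2 - 5*v + 6)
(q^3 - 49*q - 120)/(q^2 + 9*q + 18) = (q^2 - 3*q - 40)/(q + 6)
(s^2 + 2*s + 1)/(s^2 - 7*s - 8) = (s + 1)/(s - 8)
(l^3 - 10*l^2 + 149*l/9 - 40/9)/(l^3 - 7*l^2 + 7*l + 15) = (9*l^3 - 90*l^2 + 149*l - 40)/(9*(l^3 - 7*l^2 + 7*l + 15))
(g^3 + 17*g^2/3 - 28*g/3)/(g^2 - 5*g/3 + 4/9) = 3*g*(g + 7)/(3*g - 1)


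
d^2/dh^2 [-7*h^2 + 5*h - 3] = -14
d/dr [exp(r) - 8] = exp(r)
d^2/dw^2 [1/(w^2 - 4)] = 2*(3*w^2 + 4)/(w^2 - 4)^3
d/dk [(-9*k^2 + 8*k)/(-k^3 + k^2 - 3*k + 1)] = (-k*(9*k - 8)*(3*k^2 - 2*k + 3) + 2*(9*k - 4)*(k^3 - k^2 + 3*k - 1))/(k^3 - k^2 + 3*k - 1)^2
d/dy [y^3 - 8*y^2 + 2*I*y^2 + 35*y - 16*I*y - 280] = 3*y^2 + 4*y*(-4 + I) + 35 - 16*I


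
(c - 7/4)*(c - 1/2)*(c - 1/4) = c^3 - 5*c^2/2 + 23*c/16 - 7/32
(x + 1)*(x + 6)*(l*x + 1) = l*x^3 + 7*l*x^2 + 6*l*x + x^2 + 7*x + 6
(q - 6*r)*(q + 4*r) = q^2 - 2*q*r - 24*r^2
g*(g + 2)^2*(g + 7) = g^4 + 11*g^3 + 32*g^2 + 28*g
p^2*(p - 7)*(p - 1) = p^4 - 8*p^3 + 7*p^2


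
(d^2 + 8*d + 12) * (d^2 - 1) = d^4 + 8*d^3 + 11*d^2 - 8*d - 12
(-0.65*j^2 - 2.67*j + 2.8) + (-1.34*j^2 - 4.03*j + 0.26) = -1.99*j^2 - 6.7*j + 3.06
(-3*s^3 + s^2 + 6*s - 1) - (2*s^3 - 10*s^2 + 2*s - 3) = -5*s^3 + 11*s^2 + 4*s + 2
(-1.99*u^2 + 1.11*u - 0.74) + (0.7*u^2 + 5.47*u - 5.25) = -1.29*u^2 + 6.58*u - 5.99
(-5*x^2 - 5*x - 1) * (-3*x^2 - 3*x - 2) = 15*x^4 + 30*x^3 + 28*x^2 + 13*x + 2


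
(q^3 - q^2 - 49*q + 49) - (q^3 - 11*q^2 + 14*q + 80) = 10*q^2 - 63*q - 31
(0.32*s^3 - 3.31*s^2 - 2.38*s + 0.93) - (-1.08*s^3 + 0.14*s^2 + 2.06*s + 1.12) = 1.4*s^3 - 3.45*s^2 - 4.44*s - 0.19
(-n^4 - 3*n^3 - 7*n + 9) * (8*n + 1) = -8*n^5 - 25*n^4 - 3*n^3 - 56*n^2 + 65*n + 9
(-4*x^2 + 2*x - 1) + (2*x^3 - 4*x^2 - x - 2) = 2*x^3 - 8*x^2 + x - 3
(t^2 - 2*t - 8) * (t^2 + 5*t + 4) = t^4 + 3*t^3 - 14*t^2 - 48*t - 32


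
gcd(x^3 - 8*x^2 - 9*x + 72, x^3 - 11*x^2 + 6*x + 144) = x^2 - 5*x - 24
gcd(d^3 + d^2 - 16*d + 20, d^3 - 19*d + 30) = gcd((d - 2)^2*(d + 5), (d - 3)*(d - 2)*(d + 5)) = d^2 + 3*d - 10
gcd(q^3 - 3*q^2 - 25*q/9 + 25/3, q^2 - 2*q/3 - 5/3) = q - 5/3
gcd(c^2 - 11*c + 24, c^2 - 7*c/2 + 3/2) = c - 3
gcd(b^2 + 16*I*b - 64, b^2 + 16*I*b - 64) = b^2 + 16*I*b - 64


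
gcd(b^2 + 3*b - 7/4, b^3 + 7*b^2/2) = b + 7/2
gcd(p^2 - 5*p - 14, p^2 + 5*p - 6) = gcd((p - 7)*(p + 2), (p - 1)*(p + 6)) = 1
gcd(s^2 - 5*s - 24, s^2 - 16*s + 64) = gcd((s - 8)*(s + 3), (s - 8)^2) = s - 8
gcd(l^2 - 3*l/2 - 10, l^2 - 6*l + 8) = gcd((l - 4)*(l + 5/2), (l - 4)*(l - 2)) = l - 4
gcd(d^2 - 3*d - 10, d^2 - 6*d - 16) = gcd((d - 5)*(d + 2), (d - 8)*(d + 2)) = d + 2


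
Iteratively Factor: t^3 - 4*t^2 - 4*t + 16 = (t + 2)*(t^2 - 6*t + 8) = (t - 4)*(t + 2)*(t - 2)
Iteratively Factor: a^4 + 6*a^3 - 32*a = (a + 4)*(a^3 + 2*a^2 - 8*a) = (a - 2)*(a + 4)*(a^2 + 4*a) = a*(a - 2)*(a + 4)*(a + 4)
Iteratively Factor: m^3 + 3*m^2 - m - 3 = (m + 3)*(m^2 - 1) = (m - 1)*(m + 3)*(m + 1)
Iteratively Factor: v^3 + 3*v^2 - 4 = (v + 2)*(v^2 + v - 2) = (v + 2)^2*(v - 1)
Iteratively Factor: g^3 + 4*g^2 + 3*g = (g + 1)*(g^2 + 3*g) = (g + 1)*(g + 3)*(g)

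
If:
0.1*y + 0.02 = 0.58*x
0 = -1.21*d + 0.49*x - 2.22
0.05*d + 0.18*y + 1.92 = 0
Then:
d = -2.52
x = -1.68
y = -9.97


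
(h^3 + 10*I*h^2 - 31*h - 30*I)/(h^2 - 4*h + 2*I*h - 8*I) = (h^2 + 8*I*h - 15)/(h - 4)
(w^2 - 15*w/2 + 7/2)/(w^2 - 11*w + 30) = (2*w^2 - 15*w + 7)/(2*(w^2 - 11*w + 30))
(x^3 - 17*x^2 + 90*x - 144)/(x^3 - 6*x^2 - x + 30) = (x^2 - 14*x + 48)/(x^2 - 3*x - 10)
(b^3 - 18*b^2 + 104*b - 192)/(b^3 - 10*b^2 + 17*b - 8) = (b^2 - 10*b + 24)/(b^2 - 2*b + 1)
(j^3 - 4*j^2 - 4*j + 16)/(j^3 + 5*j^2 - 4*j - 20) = (j - 4)/(j + 5)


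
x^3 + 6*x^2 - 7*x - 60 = (x - 3)*(x + 4)*(x + 5)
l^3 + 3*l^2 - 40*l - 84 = (l - 6)*(l + 2)*(l + 7)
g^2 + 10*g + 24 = (g + 4)*(g + 6)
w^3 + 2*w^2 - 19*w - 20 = (w - 4)*(w + 1)*(w + 5)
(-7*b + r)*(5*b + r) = -35*b^2 - 2*b*r + r^2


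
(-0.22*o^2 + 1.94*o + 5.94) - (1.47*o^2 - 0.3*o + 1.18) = -1.69*o^2 + 2.24*o + 4.76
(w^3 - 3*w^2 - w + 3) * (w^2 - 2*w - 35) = w^5 - 5*w^4 - 30*w^3 + 110*w^2 + 29*w - 105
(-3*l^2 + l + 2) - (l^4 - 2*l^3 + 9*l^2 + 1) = -l^4 + 2*l^3 - 12*l^2 + l + 1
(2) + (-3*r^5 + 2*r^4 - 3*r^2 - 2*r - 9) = -3*r^5 + 2*r^4 - 3*r^2 - 2*r - 7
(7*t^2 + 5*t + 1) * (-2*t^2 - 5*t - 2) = -14*t^4 - 45*t^3 - 41*t^2 - 15*t - 2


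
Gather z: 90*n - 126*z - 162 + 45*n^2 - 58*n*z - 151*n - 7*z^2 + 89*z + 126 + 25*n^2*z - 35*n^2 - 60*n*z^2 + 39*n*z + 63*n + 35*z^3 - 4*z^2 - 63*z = 10*n^2 + 2*n + 35*z^3 + z^2*(-60*n - 11) + z*(25*n^2 - 19*n - 100) - 36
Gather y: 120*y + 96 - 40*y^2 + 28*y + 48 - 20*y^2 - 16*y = -60*y^2 + 132*y + 144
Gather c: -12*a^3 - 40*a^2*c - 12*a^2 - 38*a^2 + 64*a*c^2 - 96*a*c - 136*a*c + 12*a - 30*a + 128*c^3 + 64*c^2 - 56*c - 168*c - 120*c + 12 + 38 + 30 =-12*a^3 - 50*a^2 - 18*a + 128*c^3 + c^2*(64*a + 64) + c*(-40*a^2 - 232*a - 344) + 80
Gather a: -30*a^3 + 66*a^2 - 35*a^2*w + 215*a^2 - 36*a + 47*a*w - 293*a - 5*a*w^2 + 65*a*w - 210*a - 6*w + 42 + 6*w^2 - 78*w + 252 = -30*a^3 + a^2*(281 - 35*w) + a*(-5*w^2 + 112*w - 539) + 6*w^2 - 84*w + 294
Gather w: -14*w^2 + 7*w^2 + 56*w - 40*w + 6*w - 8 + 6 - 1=-7*w^2 + 22*w - 3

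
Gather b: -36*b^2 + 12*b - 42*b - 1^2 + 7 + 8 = -36*b^2 - 30*b + 14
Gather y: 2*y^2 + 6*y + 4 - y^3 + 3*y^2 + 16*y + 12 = -y^3 + 5*y^2 + 22*y + 16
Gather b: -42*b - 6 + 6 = -42*b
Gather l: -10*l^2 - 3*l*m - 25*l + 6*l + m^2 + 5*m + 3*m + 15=-10*l^2 + l*(-3*m - 19) + m^2 + 8*m + 15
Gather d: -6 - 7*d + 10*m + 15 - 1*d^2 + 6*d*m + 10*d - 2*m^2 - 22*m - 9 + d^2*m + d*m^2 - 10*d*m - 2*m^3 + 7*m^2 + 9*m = d^2*(m - 1) + d*(m^2 - 4*m + 3) - 2*m^3 + 5*m^2 - 3*m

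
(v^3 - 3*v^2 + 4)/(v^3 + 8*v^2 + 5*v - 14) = (v^3 - 3*v^2 + 4)/(v^3 + 8*v^2 + 5*v - 14)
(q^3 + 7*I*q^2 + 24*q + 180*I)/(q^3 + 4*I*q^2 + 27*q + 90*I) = (q + 6*I)/(q + 3*I)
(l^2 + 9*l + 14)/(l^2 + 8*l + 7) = (l + 2)/(l + 1)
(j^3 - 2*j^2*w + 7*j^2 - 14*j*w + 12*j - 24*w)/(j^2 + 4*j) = j - 2*w + 3 - 6*w/j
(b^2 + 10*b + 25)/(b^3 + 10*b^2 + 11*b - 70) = (b + 5)/(b^2 + 5*b - 14)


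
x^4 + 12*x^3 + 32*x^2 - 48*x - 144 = (x - 2)*(x + 2)*(x + 6)^2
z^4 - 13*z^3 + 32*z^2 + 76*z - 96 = (z - 8)*(z - 6)*(z - 1)*(z + 2)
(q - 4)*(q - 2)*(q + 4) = q^3 - 2*q^2 - 16*q + 32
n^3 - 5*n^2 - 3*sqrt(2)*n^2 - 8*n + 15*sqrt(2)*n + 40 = (n - 5)*(n - 4*sqrt(2))*(n + sqrt(2))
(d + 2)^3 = d^3 + 6*d^2 + 12*d + 8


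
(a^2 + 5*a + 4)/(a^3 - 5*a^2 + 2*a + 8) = (a + 4)/(a^2 - 6*a + 8)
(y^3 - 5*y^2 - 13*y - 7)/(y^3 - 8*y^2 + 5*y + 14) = (y + 1)/(y - 2)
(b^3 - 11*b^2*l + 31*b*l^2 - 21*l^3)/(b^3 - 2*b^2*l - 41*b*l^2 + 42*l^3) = (b - 3*l)/(b + 6*l)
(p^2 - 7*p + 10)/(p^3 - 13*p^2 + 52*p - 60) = 1/(p - 6)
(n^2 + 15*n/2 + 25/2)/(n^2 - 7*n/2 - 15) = (n + 5)/(n - 6)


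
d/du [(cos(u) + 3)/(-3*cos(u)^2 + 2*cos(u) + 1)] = (-3*cos(u)^2 - 18*cos(u) + 5)*sin(u)/((cos(u) - 1)^2*(3*cos(u) + 1)^2)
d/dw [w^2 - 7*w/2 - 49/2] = 2*w - 7/2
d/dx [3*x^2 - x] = 6*x - 1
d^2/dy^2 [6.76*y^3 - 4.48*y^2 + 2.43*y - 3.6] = 40.56*y - 8.96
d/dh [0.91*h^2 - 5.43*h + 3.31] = 1.82*h - 5.43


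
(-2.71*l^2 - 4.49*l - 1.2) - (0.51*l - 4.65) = -2.71*l^2 - 5.0*l + 3.45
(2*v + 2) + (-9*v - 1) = 1 - 7*v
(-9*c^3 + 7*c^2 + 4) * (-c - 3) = 9*c^4 + 20*c^3 - 21*c^2 - 4*c - 12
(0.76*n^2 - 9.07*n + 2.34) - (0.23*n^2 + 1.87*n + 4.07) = 0.53*n^2 - 10.94*n - 1.73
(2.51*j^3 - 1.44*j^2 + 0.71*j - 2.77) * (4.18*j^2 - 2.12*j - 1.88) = 10.4918*j^5 - 11.3404*j^4 + 1.3018*j^3 - 10.3766*j^2 + 4.5376*j + 5.2076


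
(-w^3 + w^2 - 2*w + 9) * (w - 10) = -w^4 + 11*w^3 - 12*w^2 + 29*w - 90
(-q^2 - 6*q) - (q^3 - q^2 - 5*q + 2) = -q^3 - q - 2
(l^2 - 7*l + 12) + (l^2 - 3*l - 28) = 2*l^2 - 10*l - 16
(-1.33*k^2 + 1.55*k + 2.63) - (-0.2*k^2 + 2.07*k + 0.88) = -1.13*k^2 - 0.52*k + 1.75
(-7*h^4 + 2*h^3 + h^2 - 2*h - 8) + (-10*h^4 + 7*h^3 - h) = -17*h^4 + 9*h^3 + h^2 - 3*h - 8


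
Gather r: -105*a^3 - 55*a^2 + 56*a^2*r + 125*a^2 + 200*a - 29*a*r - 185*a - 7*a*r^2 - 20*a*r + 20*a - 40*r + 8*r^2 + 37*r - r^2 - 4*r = -105*a^3 + 70*a^2 + 35*a + r^2*(7 - 7*a) + r*(56*a^2 - 49*a - 7)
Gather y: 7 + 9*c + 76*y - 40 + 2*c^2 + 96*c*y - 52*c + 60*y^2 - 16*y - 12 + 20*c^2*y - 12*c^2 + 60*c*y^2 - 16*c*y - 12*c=-10*c^2 - 55*c + y^2*(60*c + 60) + y*(20*c^2 + 80*c + 60) - 45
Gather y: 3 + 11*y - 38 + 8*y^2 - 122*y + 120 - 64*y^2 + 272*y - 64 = -56*y^2 + 161*y + 21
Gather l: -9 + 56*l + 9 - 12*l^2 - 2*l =-12*l^2 + 54*l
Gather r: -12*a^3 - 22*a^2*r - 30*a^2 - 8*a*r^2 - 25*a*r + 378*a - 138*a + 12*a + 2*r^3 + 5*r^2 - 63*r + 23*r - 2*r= -12*a^3 - 30*a^2 + 252*a + 2*r^3 + r^2*(5 - 8*a) + r*(-22*a^2 - 25*a - 42)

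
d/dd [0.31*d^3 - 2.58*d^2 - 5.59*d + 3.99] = 0.93*d^2 - 5.16*d - 5.59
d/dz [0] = 0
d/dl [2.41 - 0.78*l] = -0.780000000000000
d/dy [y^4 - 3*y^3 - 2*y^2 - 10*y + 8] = 4*y^3 - 9*y^2 - 4*y - 10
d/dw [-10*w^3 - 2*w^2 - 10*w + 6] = -30*w^2 - 4*w - 10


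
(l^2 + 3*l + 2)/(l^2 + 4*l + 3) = (l + 2)/(l + 3)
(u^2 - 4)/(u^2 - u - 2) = (u + 2)/(u + 1)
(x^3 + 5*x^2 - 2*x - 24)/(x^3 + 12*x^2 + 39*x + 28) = (x^2 + x - 6)/(x^2 + 8*x + 7)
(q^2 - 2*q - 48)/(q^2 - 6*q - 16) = (q + 6)/(q + 2)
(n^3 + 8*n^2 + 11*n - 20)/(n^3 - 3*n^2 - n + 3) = (n^2 + 9*n + 20)/(n^2 - 2*n - 3)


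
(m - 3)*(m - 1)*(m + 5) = m^3 + m^2 - 17*m + 15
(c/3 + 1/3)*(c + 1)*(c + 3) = c^3/3 + 5*c^2/3 + 7*c/3 + 1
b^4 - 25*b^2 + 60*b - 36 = (b - 3)*(b - 2)*(b - 1)*(b + 6)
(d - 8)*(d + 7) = d^2 - d - 56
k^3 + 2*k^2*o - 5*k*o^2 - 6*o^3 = (k - 2*o)*(k + o)*(k + 3*o)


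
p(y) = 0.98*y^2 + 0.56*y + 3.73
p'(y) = 1.96*y + 0.56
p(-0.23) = 3.65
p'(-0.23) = 0.11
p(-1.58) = 5.29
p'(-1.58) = -2.54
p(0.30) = 3.99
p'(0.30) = 1.15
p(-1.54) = 5.19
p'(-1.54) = -2.46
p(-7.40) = 53.25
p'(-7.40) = -13.94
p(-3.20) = 11.97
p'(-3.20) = -5.71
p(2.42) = 10.82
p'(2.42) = 5.30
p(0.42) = 4.14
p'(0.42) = 1.38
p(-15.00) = 215.83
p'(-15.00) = -28.84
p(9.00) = 88.15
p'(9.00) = 18.20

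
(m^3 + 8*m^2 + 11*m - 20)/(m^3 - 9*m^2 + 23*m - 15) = (m^2 + 9*m + 20)/(m^2 - 8*m + 15)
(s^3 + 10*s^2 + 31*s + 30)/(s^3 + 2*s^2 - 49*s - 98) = (s^2 + 8*s + 15)/(s^2 - 49)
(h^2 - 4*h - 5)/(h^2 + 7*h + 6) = (h - 5)/(h + 6)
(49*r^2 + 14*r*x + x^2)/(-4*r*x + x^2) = (49*r^2 + 14*r*x + x^2)/(x*(-4*r + x))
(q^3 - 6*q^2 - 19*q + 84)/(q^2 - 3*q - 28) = q - 3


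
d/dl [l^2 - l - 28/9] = 2*l - 1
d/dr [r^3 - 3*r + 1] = 3*r^2 - 3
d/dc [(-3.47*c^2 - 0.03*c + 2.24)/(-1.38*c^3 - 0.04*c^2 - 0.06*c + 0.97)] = (-4.7886*c^4 - 0.0828*c^3 + 9.4806*c^2 - 6.5526*c + 0.1053)/(1.9044*c^6 + 0.1104*c^5 + 0.1672*c^4 - 2.6724*c^3 - 0.074*c^2 - 0.1164*c + 0.9409)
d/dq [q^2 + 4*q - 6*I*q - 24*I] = 2*q + 4 - 6*I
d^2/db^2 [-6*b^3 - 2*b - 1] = -36*b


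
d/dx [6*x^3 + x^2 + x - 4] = 18*x^2 + 2*x + 1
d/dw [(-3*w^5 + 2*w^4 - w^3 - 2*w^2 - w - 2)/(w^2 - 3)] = (-9*w^6 + 4*w^5 + 44*w^4 - 24*w^3 + 10*w^2 + 16*w + 3)/(w^4 - 6*w^2 + 9)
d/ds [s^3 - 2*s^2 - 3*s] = 3*s^2 - 4*s - 3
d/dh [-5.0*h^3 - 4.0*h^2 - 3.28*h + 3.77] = -15.0*h^2 - 8.0*h - 3.28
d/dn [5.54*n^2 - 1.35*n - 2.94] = 11.08*n - 1.35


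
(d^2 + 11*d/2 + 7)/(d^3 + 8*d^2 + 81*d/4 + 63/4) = 2*(d + 2)/(2*d^2 + 9*d + 9)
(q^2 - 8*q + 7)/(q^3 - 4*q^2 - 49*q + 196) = (q - 1)/(q^2 + 3*q - 28)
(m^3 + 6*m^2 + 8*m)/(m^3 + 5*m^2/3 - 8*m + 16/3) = 3*m*(m + 2)/(3*m^2 - 7*m + 4)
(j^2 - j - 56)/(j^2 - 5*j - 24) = (j + 7)/(j + 3)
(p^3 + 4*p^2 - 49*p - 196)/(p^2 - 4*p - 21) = (p^2 + 11*p + 28)/(p + 3)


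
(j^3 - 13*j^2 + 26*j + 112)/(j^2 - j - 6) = (j^2 - 15*j + 56)/(j - 3)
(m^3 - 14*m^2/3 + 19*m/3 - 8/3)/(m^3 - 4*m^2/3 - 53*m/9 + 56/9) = 3*(m - 1)/(3*m + 7)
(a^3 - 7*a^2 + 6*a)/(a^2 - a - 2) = a*(-a^2 + 7*a - 6)/(-a^2 + a + 2)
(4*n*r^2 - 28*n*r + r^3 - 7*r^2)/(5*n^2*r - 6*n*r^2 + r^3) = (4*n*r - 28*n + r^2 - 7*r)/(5*n^2 - 6*n*r + r^2)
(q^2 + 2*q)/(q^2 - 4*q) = (q + 2)/(q - 4)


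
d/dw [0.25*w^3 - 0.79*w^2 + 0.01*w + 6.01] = 0.75*w^2 - 1.58*w + 0.01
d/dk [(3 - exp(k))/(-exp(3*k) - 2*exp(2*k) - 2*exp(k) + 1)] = (-2*exp(3*k) + 7*exp(2*k) + 12*exp(k) + 5)*exp(k)/(exp(6*k) + 4*exp(5*k) + 8*exp(4*k) + 6*exp(3*k) - 4*exp(k) + 1)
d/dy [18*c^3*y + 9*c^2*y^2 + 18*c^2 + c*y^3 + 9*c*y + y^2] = 18*c^3 + 18*c^2*y + 3*c*y^2 + 9*c + 2*y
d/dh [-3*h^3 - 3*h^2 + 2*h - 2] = -9*h^2 - 6*h + 2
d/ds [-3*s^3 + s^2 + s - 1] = -9*s^2 + 2*s + 1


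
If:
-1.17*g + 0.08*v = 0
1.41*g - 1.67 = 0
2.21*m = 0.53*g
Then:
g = 1.18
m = 0.28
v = 17.32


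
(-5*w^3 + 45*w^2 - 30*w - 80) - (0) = -5*w^3 + 45*w^2 - 30*w - 80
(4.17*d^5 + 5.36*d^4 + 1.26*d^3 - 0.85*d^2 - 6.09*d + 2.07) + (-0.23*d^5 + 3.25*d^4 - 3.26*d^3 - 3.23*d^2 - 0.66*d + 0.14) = 3.94*d^5 + 8.61*d^4 - 2.0*d^3 - 4.08*d^2 - 6.75*d + 2.21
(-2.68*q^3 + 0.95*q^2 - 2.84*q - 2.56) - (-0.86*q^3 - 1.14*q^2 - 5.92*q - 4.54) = -1.82*q^3 + 2.09*q^2 + 3.08*q + 1.98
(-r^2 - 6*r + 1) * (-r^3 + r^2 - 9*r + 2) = r^5 + 5*r^4 + 2*r^3 + 53*r^2 - 21*r + 2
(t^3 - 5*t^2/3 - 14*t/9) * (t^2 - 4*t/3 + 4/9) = t^5 - 3*t^4 + 10*t^3/9 + 4*t^2/3 - 56*t/81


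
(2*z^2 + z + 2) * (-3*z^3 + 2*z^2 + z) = -6*z^5 + z^4 - 2*z^3 + 5*z^2 + 2*z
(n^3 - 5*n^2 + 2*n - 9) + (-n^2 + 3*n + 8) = n^3 - 6*n^2 + 5*n - 1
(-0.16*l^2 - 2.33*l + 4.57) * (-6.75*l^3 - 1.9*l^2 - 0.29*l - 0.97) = 1.08*l^5 + 16.0315*l^4 - 26.3741*l^3 - 7.8521*l^2 + 0.9348*l - 4.4329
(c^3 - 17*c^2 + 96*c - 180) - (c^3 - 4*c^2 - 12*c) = -13*c^2 + 108*c - 180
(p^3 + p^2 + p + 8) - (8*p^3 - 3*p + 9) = -7*p^3 + p^2 + 4*p - 1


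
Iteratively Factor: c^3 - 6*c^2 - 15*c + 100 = (c - 5)*(c^2 - c - 20) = (c - 5)*(c + 4)*(c - 5)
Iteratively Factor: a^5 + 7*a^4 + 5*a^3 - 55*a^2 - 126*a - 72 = (a + 3)*(a^4 + 4*a^3 - 7*a^2 - 34*a - 24) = (a - 3)*(a + 3)*(a^3 + 7*a^2 + 14*a + 8) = (a - 3)*(a + 2)*(a + 3)*(a^2 + 5*a + 4) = (a - 3)*(a + 1)*(a + 2)*(a + 3)*(a + 4)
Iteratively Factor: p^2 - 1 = (p - 1)*(p + 1)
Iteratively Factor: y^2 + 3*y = (y)*(y + 3)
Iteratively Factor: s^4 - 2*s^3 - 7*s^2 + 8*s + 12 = (s - 2)*(s^3 - 7*s - 6) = (s - 2)*(s + 2)*(s^2 - 2*s - 3) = (s - 3)*(s - 2)*(s + 2)*(s + 1)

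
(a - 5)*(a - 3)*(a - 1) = a^3 - 9*a^2 + 23*a - 15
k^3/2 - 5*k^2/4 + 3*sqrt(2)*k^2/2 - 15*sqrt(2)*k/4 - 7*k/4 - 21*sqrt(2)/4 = (k/2 + 1/2)*(k - 7/2)*(k + 3*sqrt(2))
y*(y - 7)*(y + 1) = y^3 - 6*y^2 - 7*y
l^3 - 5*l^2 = l^2*(l - 5)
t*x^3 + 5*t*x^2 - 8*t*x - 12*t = (x - 2)*(x + 6)*(t*x + t)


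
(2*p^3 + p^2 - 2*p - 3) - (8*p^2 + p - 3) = 2*p^3 - 7*p^2 - 3*p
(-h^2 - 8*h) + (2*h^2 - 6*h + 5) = h^2 - 14*h + 5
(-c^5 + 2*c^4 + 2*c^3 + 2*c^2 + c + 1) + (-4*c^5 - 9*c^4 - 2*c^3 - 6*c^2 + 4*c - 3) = -5*c^5 - 7*c^4 - 4*c^2 + 5*c - 2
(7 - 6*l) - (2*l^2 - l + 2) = -2*l^2 - 5*l + 5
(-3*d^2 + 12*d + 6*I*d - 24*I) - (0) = -3*d^2 + 12*d + 6*I*d - 24*I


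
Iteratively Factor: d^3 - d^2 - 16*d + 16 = (d - 1)*(d^2 - 16) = (d - 1)*(d + 4)*(d - 4)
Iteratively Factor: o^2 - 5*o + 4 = (o - 1)*(o - 4)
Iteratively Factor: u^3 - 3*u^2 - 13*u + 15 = (u + 3)*(u^2 - 6*u + 5) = (u - 1)*(u + 3)*(u - 5)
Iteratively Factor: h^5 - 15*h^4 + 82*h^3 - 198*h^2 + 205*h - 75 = (h - 1)*(h^4 - 14*h^3 + 68*h^2 - 130*h + 75) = (h - 5)*(h - 1)*(h^3 - 9*h^2 + 23*h - 15) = (h - 5)*(h - 3)*(h - 1)*(h^2 - 6*h + 5) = (h - 5)*(h - 3)*(h - 1)^2*(h - 5)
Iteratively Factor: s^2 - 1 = (s - 1)*(s + 1)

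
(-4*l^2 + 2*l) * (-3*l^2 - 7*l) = 12*l^4 + 22*l^3 - 14*l^2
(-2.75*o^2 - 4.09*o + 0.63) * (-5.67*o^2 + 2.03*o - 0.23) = 15.5925*o^4 + 17.6078*o^3 - 11.2423*o^2 + 2.2196*o - 0.1449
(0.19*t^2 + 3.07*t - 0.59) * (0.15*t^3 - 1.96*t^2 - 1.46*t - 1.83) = 0.0285*t^5 + 0.0881*t^4 - 6.3831*t^3 - 3.6735*t^2 - 4.7567*t + 1.0797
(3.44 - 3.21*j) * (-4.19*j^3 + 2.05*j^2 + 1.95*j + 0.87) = 13.4499*j^4 - 20.9941*j^3 + 0.7925*j^2 + 3.9153*j + 2.9928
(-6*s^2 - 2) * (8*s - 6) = -48*s^3 + 36*s^2 - 16*s + 12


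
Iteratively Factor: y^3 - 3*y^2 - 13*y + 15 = (y - 1)*(y^2 - 2*y - 15) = (y - 5)*(y - 1)*(y + 3)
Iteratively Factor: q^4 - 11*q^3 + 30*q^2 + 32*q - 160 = (q - 4)*(q^3 - 7*q^2 + 2*q + 40) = (q - 4)*(q + 2)*(q^2 - 9*q + 20) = (q - 4)^2*(q + 2)*(q - 5)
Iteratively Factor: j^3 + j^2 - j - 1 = (j + 1)*(j^2 - 1) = (j + 1)^2*(j - 1)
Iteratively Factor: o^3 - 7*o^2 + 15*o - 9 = (o - 3)*(o^2 - 4*o + 3) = (o - 3)*(o - 1)*(o - 3)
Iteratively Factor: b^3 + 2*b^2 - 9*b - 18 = (b - 3)*(b^2 + 5*b + 6) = (b - 3)*(b + 3)*(b + 2)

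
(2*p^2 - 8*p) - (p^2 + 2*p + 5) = p^2 - 10*p - 5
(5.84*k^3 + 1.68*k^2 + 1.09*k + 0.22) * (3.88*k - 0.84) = 22.6592*k^4 + 1.6128*k^3 + 2.818*k^2 - 0.0620000000000001*k - 0.1848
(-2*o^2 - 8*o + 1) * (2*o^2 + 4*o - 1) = -4*o^4 - 24*o^3 - 28*o^2 + 12*o - 1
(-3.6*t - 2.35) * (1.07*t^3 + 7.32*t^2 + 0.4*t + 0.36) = -3.852*t^4 - 28.8665*t^3 - 18.642*t^2 - 2.236*t - 0.846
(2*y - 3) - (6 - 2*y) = 4*y - 9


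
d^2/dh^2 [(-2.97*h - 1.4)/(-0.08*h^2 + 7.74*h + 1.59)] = ((45.7516 - 1.4256*h)*(-0.08*h^2 + 7.74*h + 1.59) - (0.16*h - 7.74)*(0.32*h - 15.48)*(2.97*h + 1.4))/(-0.08*h^2 + 7.74*h + 1.59)^3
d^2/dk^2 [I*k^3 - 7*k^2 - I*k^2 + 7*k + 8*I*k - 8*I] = 6*I*k - 14 - 2*I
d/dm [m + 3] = 1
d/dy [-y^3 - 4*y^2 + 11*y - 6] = -3*y^2 - 8*y + 11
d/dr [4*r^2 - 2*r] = 8*r - 2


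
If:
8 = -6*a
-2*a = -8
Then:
No Solution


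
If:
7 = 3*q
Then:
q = 7/3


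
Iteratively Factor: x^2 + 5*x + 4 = (x + 1)*(x + 4)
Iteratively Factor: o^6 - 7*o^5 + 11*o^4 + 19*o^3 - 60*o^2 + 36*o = (o + 2)*(o^5 - 9*o^4 + 29*o^3 - 39*o^2 + 18*o) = (o - 3)*(o + 2)*(o^4 - 6*o^3 + 11*o^2 - 6*o) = o*(o - 3)*(o + 2)*(o^3 - 6*o^2 + 11*o - 6) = o*(o - 3)*(o - 1)*(o + 2)*(o^2 - 5*o + 6) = o*(o - 3)^2*(o - 1)*(o + 2)*(o - 2)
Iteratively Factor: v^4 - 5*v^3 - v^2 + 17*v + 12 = (v - 3)*(v^3 - 2*v^2 - 7*v - 4) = (v - 3)*(v + 1)*(v^2 - 3*v - 4) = (v - 3)*(v + 1)^2*(v - 4)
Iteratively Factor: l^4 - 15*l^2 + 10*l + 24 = (l - 3)*(l^3 + 3*l^2 - 6*l - 8) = (l - 3)*(l + 4)*(l^2 - l - 2) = (l - 3)*(l + 1)*(l + 4)*(l - 2)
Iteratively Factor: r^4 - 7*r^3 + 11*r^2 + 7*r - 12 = (r - 3)*(r^3 - 4*r^2 - r + 4) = (r - 3)*(r + 1)*(r^2 - 5*r + 4) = (r - 4)*(r - 3)*(r + 1)*(r - 1)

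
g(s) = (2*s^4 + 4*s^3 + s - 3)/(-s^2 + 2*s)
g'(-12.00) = 40.17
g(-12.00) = -205.62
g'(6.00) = -29.99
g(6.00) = -144.12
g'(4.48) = -20.72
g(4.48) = -105.02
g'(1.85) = 1385.04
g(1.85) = 171.54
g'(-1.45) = 1.16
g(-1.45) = 1.56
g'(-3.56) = 7.38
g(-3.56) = -6.78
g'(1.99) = 314984.42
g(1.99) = 3109.41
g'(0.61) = 9.89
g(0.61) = -1.42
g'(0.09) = 185.46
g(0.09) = -16.91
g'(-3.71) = 7.92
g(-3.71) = -7.93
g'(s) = (2*s - 2)*(2*s^4 + 4*s^3 + s - 3)/(-s^2 + 2*s)^2 + (8*s^3 + 12*s^2 + 1)/(-s^2 + 2*s) = (-4*s^5 + 8*s^4 + 16*s^3 + s^2 - 6*s + 6)/(s^2*(s^2 - 4*s + 4))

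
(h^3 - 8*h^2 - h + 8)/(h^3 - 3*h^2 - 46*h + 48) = (h + 1)/(h + 6)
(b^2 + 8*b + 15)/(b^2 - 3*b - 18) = (b + 5)/(b - 6)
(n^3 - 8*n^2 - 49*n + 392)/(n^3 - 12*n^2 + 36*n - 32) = (n^2 - 49)/(n^2 - 4*n + 4)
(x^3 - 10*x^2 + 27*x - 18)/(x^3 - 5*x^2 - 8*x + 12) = (x - 3)/(x + 2)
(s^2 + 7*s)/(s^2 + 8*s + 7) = s/(s + 1)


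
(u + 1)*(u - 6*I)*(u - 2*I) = u^3 + u^2 - 8*I*u^2 - 12*u - 8*I*u - 12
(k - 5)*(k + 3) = k^2 - 2*k - 15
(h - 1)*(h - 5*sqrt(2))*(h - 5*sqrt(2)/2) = h^3 - 15*sqrt(2)*h^2/2 - h^2 + 15*sqrt(2)*h/2 + 25*h - 25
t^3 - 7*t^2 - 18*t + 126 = (t - 7)*(t - 3*sqrt(2))*(t + 3*sqrt(2))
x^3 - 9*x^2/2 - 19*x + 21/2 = (x - 7)*(x - 1/2)*(x + 3)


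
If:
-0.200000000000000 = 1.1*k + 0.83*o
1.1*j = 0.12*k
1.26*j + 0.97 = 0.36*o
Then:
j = -0.19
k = -1.72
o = 2.04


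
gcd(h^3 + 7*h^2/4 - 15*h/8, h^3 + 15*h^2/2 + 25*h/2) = h^2 + 5*h/2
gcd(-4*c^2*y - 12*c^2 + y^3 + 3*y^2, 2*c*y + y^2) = 2*c + y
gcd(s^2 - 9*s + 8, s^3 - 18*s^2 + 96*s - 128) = s - 8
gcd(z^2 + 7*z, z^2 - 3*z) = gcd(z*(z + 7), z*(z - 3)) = z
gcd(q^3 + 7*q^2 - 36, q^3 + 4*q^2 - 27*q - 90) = q^2 + 9*q + 18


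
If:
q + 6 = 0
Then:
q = -6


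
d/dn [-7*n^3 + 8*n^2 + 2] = n*(16 - 21*n)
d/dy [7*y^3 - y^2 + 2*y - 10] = 21*y^2 - 2*y + 2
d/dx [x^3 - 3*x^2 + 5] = 3*x*(x - 2)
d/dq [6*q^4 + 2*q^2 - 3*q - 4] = 24*q^3 + 4*q - 3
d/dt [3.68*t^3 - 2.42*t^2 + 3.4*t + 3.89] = 11.04*t^2 - 4.84*t + 3.4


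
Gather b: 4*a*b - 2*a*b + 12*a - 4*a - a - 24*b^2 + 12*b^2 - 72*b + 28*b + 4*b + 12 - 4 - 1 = 7*a - 12*b^2 + b*(2*a - 40) + 7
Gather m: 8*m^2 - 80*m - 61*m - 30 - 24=8*m^2 - 141*m - 54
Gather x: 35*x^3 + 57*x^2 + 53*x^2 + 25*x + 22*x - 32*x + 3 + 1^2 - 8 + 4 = 35*x^3 + 110*x^2 + 15*x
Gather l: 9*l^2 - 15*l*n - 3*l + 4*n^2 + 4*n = 9*l^2 + l*(-15*n - 3) + 4*n^2 + 4*n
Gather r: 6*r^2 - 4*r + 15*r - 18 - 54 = 6*r^2 + 11*r - 72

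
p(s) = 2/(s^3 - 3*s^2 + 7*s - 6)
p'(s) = 2*(-3*s^2 + 6*s - 7)/(s^3 - 3*s^2 + 7*s - 6)^2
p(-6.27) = -0.00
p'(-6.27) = -0.00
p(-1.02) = -0.12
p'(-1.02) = -0.11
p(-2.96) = -0.03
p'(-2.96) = -0.02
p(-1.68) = -0.06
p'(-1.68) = -0.05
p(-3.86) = -0.01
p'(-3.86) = -0.01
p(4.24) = 0.04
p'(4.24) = -0.03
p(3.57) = 0.08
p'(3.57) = -0.07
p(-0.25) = -0.25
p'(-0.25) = -0.27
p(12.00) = 0.00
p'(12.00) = 0.00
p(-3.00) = -0.02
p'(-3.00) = -0.02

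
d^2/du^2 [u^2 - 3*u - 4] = 2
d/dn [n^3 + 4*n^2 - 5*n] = 3*n^2 + 8*n - 5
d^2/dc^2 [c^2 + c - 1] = 2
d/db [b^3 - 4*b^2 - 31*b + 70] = 3*b^2 - 8*b - 31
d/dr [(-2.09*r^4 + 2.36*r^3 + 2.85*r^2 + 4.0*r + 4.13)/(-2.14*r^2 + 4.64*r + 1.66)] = (8.9452*r^5 - 34.1432*r^4 + 8.0232*r^3 + 33.5368*r^2 + 27.1384*r - 12.5232)/(4.5796*r^4 - 19.8592*r^3 + 14.4248*r^2 + 15.4048*r + 2.7556)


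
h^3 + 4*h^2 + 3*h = h*(h + 1)*(h + 3)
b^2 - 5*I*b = b*(b - 5*I)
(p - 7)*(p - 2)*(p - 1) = p^3 - 10*p^2 + 23*p - 14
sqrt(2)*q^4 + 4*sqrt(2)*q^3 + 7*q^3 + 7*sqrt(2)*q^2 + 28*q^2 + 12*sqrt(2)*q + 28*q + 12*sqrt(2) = (q + 2)^2*(q + 3*sqrt(2))*(sqrt(2)*q + 1)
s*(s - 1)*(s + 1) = s^3 - s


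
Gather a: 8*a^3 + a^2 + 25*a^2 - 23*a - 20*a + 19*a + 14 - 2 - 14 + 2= 8*a^3 + 26*a^2 - 24*a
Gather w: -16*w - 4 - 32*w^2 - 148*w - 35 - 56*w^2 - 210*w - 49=-88*w^2 - 374*w - 88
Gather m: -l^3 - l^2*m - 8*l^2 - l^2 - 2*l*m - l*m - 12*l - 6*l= -l^3 - 9*l^2 - 18*l + m*(-l^2 - 3*l)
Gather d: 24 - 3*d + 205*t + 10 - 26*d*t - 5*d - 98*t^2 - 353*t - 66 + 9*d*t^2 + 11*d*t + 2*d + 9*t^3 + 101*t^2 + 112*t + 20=d*(9*t^2 - 15*t - 6) + 9*t^3 + 3*t^2 - 36*t - 12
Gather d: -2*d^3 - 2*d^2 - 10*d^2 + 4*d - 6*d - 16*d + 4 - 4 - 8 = -2*d^3 - 12*d^2 - 18*d - 8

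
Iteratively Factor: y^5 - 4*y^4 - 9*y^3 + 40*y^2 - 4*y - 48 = (y - 2)*(y^4 - 2*y^3 - 13*y^2 + 14*y + 24) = (y - 2)*(y + 1)*(y^3 - 3*y^2 - 10*y + 24) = (y - 2)^2*(y + 1)*(y^2 - y - 12) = (y - 2)^2*(y + 1)*(y + 3)*(y - 4)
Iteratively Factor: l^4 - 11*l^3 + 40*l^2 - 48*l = (l)*(l^3 - 11*l^2 + 40*l - 48) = l*(l - 4)*(l^2 - 7*l + 12) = l*(l - 4)*(l - 3)*(l - 4)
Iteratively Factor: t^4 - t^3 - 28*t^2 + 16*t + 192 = (t - 4)*(t^3 + 3*t^2 - 16*t - 48) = (t - 4)*(t + 4)*(t^2 - t - 12) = (t - 4)^2*(t + 4)*(t + 3)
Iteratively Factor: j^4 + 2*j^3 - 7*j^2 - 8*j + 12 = (j - 1)*(j^3 + 3*j^2 - 4*j - 12) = (j - 1)*(j + 3)*(j^2 - 4) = (j - 2)*(j - 1)*(j + 3)*(j + 2)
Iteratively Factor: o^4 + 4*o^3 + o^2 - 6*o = (o)*(o^3 + 4*o^2 + o - 6) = o*(o + 2)*(o^2 + 2*o - 3) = o*(o + 2)*(o + 3)*(o - 1)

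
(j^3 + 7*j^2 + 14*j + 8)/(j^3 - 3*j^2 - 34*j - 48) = (j^2 + 5*j + 4)/(j^2 - 5*j - 24)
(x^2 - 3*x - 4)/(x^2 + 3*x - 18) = (x^2 - 3*x - 4)/(x^2 + 3*x - 18)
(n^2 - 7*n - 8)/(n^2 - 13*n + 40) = (n + 1)/(n - 5)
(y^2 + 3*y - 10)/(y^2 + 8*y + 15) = (y - 2)/(y + 3)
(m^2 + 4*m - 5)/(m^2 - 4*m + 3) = (m + 5)/(m - 3)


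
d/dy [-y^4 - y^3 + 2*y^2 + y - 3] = -4*y^3 - 3*y^2 + 4*y + 1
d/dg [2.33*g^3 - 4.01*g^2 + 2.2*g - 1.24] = 6.99*g^2 - 8.02*g + 2.2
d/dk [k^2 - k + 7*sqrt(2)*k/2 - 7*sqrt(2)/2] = 2*k - 1 + 7*sqrt(2)/2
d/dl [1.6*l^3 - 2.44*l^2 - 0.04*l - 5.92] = 4.8*l^2 - 4.88*l - 0.04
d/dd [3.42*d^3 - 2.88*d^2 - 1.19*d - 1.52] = 10.26*d^2 - 5.76*d - 1.19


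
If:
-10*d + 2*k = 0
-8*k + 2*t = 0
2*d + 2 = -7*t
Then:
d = -1/71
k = -5/71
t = -20/71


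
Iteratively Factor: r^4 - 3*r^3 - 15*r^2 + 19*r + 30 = (r + 3)*(r^3 - 6*r^2 + 3*r + 10) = (r - 5)*(r + 3)*(r^2 - r - 2) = (r - 5)*(r + 1)*(r + 3)*(r - 2)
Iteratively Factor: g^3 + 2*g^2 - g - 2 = (g + 2)*(g^2 - 1) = (g - 1)*(g + 2)*(g + 1)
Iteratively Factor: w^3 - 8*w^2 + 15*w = (w)*(w^2 - 8*w + 15) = w*(w - 5)*(w - 3)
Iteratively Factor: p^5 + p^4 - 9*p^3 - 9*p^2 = (p + 3)*(p^4 - 2*p^3 - 3*p^2) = (p - 3)*(p + 3)*(p^3 + p^2) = (p - 3)*(p + 1)*(p + 3)*(p^2) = p*(p - 3)*(p + 1)*(p + 3)*(p)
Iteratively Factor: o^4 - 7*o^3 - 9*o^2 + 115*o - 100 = (o - 5)*(o^3 - 2*o^2 - 19*o + 20) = (o - 5)*(o - 1)*(o^2 - o - 20) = (o - 5)^2*(o - 1)*(o + 4)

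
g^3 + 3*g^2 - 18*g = g*(g - 3)*(g + 6)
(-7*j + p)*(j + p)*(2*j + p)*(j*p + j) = -14*j^4*p - 14*j^4 - 19*j^3*p^2 - 19*j^3*p - 4*j^2*p^3 - 4*j^2*p^2 + j*p^4 + j*p^3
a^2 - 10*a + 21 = (a - 7)*(a - 3)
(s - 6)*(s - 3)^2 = s^3 - 12*s^2 + 45*s - 54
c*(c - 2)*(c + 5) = c^3 + 3*c^2 - 10*c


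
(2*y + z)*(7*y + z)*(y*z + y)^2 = 14*y^4*z^2 + 28*y^4*z + 14*y^4 + 9*y^3*z^3 + 18*y^3*z^2 + 9*y^3*z + y^2*z^4 + 2*y^2*z^3 + y^2*z^2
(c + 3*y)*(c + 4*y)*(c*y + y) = c^3*y + 7*c^2*y^2 + c^2*y + 12*c*y^3 + 7*c*y^2 + 12*y^3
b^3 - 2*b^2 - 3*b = b*(b - 3)*(b + 1)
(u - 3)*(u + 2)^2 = u^3 + u^2 - 8*u - 12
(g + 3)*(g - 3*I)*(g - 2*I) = g^3 + 3*g^2 - 5*I*g^2 - 6*g - 15*I*g - 18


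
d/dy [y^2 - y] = 2*y - 1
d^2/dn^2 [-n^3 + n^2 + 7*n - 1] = 2 - 6*n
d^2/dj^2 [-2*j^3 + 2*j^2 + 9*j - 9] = 4 - 12*j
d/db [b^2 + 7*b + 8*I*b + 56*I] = 2*b + 7 + 8*I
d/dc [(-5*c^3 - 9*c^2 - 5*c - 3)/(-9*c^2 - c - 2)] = (45*c^4 + 10*c^3 - 6*c^2 - 18*c + 7)/(81*c^4 + 18*c^3 + 37*c^2 + 4*c + 4)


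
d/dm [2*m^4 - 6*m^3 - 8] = m^2*(8*m - 18)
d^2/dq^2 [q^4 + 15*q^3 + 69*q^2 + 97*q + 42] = 12*q^2 + 90*q + 138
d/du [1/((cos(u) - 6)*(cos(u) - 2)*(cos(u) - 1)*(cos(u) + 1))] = 2*(2*cos(u)^3 - 12*cos(u)^2 + 11*cos(u) + 4)/((cos(u) - 6)^2*(cos(u) - 2)^2*sin(u)^3)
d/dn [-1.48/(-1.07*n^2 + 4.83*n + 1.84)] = (7.1484 - 3.1672*n)/(-1.07*n^2 + 4.83*n + 1.84)^2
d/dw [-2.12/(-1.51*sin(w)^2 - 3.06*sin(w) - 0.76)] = -(6.4024*sin(w) + 6.4872)*cos(w)/(1.51*sin(w)^2 + 3.06*sin(w) + 0.76)^2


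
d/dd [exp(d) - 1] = exp(d)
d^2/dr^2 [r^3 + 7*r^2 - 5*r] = 6*r + 14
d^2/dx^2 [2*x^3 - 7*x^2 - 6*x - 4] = 12*x - 14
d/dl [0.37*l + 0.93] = 0.370000000000000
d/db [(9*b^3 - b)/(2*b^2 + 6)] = (9*b^4 + 82*b^2 - 3)/(2*(b^4 + 6*b^2 + 9))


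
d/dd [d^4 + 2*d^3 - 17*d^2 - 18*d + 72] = 4*d^3 + 6*d^2 - 34*d - 18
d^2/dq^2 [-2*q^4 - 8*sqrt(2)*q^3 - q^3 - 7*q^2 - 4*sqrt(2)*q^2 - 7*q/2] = -24*q^2 - 48*sqrt(2)*q - 6*q - 14 - 8*sqrt(2)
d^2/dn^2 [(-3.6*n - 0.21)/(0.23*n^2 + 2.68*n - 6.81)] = (-(0.46*n + 2.68)*(0.92*n + 5.36)*(3.6*n + 0.21) + (4.968*n + 19.3926)*(0.23*n^2 + 2.68*n - 6.81))/(0.23*n^2 + 2.68*n - 6.81)^3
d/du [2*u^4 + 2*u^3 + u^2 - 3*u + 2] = 8*u^3 + 6*u^2 + 2*u - 3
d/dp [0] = 0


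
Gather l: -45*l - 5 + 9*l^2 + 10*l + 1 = 9*l^2 - 35*l - 4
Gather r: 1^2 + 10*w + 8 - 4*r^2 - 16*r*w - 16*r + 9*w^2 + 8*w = -4*r^2 + r*(-16*w - 16) + 9*w^2 + 18*w + 9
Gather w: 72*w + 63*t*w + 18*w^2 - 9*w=18*w^2 + w*(63*t + 63)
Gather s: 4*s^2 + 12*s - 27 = 4*s^2 + 12*s - 27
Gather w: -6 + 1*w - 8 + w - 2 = 2*w - 16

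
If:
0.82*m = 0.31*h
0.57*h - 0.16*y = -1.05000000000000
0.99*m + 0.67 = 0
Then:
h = -1.79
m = -0.68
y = 0.19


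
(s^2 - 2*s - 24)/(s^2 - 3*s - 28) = (s - 6)/(s - 7)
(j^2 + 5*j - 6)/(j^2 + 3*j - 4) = (j + 6)/(j + 4)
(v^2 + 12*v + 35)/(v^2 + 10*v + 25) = (v + 7)/(v + 5)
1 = 1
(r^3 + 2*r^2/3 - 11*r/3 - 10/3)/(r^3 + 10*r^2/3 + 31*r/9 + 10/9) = 3*(r - 2)/(3*r + 2)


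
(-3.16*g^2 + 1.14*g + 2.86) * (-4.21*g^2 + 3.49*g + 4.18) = 13.3036*g^4 - 15.8278*g^3 - 21.2708*g^2 + 14.7466*g + 11.9548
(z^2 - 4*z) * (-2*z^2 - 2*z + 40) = -2*z^4 + 6*z^3 + 48*z^2 - 160*z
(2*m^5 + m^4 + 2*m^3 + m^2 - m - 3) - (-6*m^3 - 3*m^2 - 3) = 2*m^5 + m^4 + 8*m^3 + 4*m^2 - m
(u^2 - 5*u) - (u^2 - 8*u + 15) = 3*u - 15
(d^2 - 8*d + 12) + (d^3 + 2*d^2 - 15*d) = d^3 + 3*d^2 - 23*d + 12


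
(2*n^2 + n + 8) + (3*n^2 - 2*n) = 5*n^2 - n + 8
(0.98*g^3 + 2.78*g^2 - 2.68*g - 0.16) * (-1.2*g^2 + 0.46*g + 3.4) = -1.176*g^5 - 2.8852*g^4 + 7.8268*g^3 + 8.4112*g^2 - 9.1856*g - 0.544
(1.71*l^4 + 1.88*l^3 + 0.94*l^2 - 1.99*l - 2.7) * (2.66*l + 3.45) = 4.5486*l^5 + 10.9003*l^4 + 8.9864*l^3 - 2.0504*l^2 - 14.0475*l - 9.315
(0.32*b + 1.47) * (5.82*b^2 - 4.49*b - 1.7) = 1.8624*b^3 + 7.1186*b^2 - 7.1443*b - 2.499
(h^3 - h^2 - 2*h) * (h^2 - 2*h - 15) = h^5 - 3*h^4 - 15*h^3 + 19*h^2 + 30*h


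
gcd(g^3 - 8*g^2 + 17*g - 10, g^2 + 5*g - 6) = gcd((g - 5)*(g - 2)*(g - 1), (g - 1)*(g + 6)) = g - 1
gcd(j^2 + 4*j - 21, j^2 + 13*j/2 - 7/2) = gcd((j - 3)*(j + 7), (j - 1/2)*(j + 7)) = j + 7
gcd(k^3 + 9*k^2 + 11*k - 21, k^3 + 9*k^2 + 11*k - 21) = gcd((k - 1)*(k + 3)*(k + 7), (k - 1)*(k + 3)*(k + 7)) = k^3 + 9*k^2 + 11*k - 21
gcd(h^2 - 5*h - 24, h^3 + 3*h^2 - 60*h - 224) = h - 8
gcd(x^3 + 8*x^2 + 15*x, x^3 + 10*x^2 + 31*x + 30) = x^2 + 8*x + 15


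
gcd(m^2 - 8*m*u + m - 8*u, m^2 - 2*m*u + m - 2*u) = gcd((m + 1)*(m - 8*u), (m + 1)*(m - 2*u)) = m + 1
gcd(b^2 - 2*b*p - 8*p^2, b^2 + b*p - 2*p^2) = b + 2*p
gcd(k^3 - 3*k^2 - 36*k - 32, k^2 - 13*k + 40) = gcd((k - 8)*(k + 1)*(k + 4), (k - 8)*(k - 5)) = k - 8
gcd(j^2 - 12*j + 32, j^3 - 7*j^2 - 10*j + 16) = j - 8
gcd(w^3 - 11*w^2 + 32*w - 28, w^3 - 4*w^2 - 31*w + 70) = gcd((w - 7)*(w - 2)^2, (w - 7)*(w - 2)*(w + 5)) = w^2 - 9*w + 14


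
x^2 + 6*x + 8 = (x + 2)*(x + 4)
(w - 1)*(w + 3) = w^2 + 2*w - 3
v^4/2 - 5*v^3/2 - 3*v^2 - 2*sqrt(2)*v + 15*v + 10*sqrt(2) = (v/2 + sqrt(2)/2)*(v - 5)*(v - 2*sqrt(2))*(v + sqrt(2))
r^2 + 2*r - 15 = (r - 3)*(r + 5)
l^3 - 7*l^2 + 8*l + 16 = (l - 4)^2*(l + 1)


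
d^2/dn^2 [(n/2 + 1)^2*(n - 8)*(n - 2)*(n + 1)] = 5*n^3 - 15*n^2 - 39*n + 2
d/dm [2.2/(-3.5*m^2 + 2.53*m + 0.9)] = (15.4*m - 5.566)/(-3.5*m^2 + 2.53*m + 0.9)^2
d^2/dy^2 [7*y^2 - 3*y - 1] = 14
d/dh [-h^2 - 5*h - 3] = -2*h - 5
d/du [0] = 0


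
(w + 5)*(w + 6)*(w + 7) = w^3 + 18*w^2 + 107*w + 210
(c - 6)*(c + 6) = c^2 - 36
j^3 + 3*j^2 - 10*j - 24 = (j - 3)*(j + 2)*(j + 4)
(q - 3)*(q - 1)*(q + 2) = q^3 - 2*q^2 - 5*q + 6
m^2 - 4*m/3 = m*(m - 4/3)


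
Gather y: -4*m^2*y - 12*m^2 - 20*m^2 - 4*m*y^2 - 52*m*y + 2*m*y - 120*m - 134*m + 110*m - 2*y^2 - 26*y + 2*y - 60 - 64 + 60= -32*m^2 - 144*m + y^2*(-4*m - 2) + y*(-4*m^2 - 50*m - 24) - 64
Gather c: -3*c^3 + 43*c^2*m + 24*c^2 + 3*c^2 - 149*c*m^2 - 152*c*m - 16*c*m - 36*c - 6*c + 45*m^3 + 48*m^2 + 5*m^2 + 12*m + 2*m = -3*c^3 + c^2*(43*m + 27) + c*(-149*m^2 - 168*m - 42) + 45*m^3 + 53*m^2 + 14*m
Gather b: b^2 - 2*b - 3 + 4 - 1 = b^2 - 2*b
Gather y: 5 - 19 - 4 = -18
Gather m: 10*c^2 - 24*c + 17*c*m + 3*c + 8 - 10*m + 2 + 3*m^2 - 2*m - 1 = 10*c^2 - 21*c + 3*m^2 + m*(17*c - 12) + 9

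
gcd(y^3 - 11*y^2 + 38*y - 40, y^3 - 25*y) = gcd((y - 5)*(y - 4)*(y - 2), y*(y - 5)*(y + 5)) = y - 5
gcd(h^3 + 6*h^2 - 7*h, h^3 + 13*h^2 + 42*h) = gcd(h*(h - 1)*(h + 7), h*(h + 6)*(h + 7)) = h^2 + 7*h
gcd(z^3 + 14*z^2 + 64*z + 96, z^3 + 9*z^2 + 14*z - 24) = z^2 + 10*z + 24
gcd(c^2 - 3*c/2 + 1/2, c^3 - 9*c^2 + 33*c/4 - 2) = c - 1/2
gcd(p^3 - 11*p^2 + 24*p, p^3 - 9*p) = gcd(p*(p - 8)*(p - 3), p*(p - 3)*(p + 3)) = p^2 - 3*p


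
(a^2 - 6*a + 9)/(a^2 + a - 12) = (a - 3)/(a + 4)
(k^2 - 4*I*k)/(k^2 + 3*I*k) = (k - 4*I)/(k + 3*I)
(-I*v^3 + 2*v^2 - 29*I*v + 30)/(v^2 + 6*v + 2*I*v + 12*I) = (-I*v^3 + 2*v^2 - 29*I*v + 30)/(v^2 + 2*v*(3 + I) + 12*I)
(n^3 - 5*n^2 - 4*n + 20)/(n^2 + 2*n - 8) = (n^2 - 3*n - 10)/(n + 4)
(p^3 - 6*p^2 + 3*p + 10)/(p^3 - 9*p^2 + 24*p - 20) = (p + 1)/(p - 2)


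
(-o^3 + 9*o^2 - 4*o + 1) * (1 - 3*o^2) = 3*o^5 - 27*o^4 + 11*o^3 + 6*o^2 - 4*o + 1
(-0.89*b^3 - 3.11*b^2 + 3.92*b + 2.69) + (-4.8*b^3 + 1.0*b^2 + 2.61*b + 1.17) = -5.69*b^3 - 2.11*b^2 + 6.53*b + 3.86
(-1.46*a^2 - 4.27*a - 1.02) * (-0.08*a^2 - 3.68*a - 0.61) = 0.1168*a^4 + 5.7144*a^3 + 16.6858*a^2 + 6.3583*a + 0.6222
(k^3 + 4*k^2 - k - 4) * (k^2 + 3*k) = k^5 + 7*k^4 + 11*k^3 - 7*k^2 - 12*k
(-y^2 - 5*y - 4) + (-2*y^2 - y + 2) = -3*y^2 - 6*y - 2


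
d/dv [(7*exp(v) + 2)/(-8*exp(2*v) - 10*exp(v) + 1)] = (56*exp(2*v) + 32*exp(v) + 27)*exp(v)/(64*exp(4*v) + 160*exp(3*v) + 84*exp(2*v) - 20*exp(v) + 1)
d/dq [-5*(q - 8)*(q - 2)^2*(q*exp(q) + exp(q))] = 5*(-q^4 + 7*q^3 + 9*q^2 - 52*q + 28)*exp(q)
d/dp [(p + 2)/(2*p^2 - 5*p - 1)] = (2*p^2 - 5*p - (p + 2)*(4*p - 5) - 1)/(-2*p^2 + 5*p + 1)^2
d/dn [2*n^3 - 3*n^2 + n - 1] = 6*n^2 - 6*n + 1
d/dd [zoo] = 0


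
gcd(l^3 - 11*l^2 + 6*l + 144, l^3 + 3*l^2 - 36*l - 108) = l^2 - 3*l - 18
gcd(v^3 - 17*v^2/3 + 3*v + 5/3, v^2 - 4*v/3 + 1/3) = v - 1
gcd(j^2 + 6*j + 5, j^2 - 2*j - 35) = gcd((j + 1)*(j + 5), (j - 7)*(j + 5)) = j + 5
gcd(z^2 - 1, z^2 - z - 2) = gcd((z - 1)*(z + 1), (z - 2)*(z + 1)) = z + 1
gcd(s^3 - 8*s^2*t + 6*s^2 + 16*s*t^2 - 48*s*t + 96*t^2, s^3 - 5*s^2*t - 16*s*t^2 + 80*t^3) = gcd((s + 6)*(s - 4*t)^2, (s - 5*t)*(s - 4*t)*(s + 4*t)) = s - 4*t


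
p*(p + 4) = p^2 + 4*p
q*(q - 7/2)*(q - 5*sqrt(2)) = q^3 - 5*sqrt(2)*q^2 - 7*q^2/2 + 35*sqrt(2)*q/2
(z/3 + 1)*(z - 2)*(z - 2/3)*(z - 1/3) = z^4/3 - 61*z^2/27 + 56*z/27 - 4/9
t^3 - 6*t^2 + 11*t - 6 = (t - 3)*(t - 2)*(t - 1)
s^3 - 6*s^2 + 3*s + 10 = (s - 5)*(s - 2)*(s + 1)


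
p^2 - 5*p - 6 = (p - 6)*(p + 1)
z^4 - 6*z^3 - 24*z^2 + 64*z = z*(z - 8)*(z - 2)*(z + 4)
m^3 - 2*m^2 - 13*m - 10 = (m - 5)*(m + 1)*(m + 2)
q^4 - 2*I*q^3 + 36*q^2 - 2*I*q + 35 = (q - 7*I)*(q + 5*I)*(-I*q + 1)*(I*q + 1)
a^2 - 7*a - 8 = (a - 8)*(a + 1)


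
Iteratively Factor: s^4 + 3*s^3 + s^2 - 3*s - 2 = (s + 2)*(s^3 + s^2 - s - 1) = (s + 1)*(s + 2)*(s^2 - 1) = (s + 1)^2*(s + 2)*(s - 1)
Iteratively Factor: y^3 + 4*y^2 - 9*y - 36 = (y - 3)*(y^2 + 7*y + 12) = (y - 3)*(y + 3)*(y + 4)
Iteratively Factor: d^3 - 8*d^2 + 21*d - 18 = (d - 2)*(d^2 - 6*d + 9) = (d - 3)*(d - 2)*(d - 3)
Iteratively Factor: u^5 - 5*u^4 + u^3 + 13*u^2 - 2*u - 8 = (u + 1)*(u^4 - 6*u^3 + 7*u^2 + 6*u - 8) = (u - 4)*(u + 1)*(u^3 - 2*u^2 - u + 2) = (u - 4)*(u - 1)*(u + 1)*(u^2 - u - 2) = (u - 4)*(u - 2)*(u - 1)*(u + 1)*(u + 1)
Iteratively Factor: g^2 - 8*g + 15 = (g - 3)*(g - 5)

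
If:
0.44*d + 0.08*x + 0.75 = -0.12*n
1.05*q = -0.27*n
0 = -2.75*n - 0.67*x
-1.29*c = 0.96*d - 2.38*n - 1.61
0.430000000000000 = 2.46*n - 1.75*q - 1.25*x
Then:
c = 2.60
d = -1.68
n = 0.05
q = -0.01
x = -0.22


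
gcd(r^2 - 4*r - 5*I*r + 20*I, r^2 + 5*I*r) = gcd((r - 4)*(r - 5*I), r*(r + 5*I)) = 1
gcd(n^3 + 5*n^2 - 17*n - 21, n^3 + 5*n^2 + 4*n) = n + 1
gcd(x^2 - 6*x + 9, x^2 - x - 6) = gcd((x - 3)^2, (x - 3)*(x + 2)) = x - 3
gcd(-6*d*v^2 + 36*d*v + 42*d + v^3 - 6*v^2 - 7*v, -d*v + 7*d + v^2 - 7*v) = v - 7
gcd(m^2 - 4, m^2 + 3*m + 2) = m + 2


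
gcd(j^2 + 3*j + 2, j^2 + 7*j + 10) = j + 2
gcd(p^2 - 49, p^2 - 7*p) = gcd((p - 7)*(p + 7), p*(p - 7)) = p - 7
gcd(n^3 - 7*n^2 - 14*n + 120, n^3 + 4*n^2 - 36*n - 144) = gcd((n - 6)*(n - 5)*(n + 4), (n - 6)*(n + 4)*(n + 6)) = n^2 - 2*n - 24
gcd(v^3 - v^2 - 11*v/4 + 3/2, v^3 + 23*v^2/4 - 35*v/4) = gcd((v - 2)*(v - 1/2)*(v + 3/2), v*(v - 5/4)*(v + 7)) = 1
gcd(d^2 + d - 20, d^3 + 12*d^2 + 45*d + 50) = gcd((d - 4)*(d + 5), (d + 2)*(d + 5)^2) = d + 5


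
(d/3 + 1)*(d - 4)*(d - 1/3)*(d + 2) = d^4/3 + 2*d^3/9 - 43*d^2/9 - 58*d/9 + 8/3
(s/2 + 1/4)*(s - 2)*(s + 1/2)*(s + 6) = s^4/2 + 5*s^3/2 - 31*s^2/8 - 11*s/2 - 3/2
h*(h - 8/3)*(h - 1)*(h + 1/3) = h^4 - 10*h^3/3 + 13*h^2/9 + 8*h/9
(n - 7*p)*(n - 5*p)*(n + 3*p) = n^3 - 9*n^2*p - n*p^2 + 105*p^3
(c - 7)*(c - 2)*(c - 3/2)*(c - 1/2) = c^4 - 11*c^3 + 131*c^2/4 - 139*c/4 + 21/2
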